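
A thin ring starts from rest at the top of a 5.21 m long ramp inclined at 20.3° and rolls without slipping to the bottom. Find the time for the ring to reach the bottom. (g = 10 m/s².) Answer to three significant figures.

t ≈ 2.45 s

For this body I = MR², i.e. k = I/(MR²) = 1.
Newton's second law down the slope: Mg sinθ − f = Ma. The torque equation fR = Iα (with α = a/R) gives f = kMa.
Hence a = g sinθ/(1+k) = 10×sin20.3°/2 = 1.735 m/s².
With constant a from rest, t = √(2L/a) = √(2·5.21/1.735) ≈ 2.45 s.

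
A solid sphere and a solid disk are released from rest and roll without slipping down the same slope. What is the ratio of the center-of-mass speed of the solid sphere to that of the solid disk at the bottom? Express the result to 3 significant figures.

Each satisfies Mgh = ½(1+k)Mv² with k = I/(MR²), so v ∝ 1/√(1+k).
For the solid sphere k = 0.4; for the solid disk k = 0.5.
v₁/v₂ = √((1+k₂)/(1+k₁)) = √(1.5/1.4) ≈ 1.04.

v_ratio ≈ 1.04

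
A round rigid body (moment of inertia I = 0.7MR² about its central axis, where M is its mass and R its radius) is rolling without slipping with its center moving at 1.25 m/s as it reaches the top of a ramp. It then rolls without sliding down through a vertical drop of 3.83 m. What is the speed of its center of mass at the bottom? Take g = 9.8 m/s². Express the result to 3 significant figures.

For this body I = 0.7MR², i.e. k = I/(MR²) = 0.7.
Rolling without slipping gives ω = v/R, so the total kinetic energy is ½Mv² + ½Iω² = ½(1+k)Mv² = (17/20)Mv².
Energy conservation: (17/20)Mv₀² + Mgh = (17/20)Mv², so v² = v₀² + 2gh/(1+k).
v = √(1.25² + 2×9.8×3.83/1.7) = √45.72 ≈ 6.76 m/s.

v ≈ 6.76 m/s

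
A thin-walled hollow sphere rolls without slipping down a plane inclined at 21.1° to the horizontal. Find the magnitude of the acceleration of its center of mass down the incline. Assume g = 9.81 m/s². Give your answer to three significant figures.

For this body I = (2/3)MR², i.e. k = I/(MR²) = 2/3.
Translational: Mg sinθ − f = Ma. Rotational about the CM: fR = Iα = kMRa, so f = kMa.
Eliminating f: Mg sinθ = (1+k)Ma, so a = g sinθ/(1+k) = 9.81 × sin21.1° / 1.667 ≈ 2.12 m/s².

a ≈ 2.12 m/s²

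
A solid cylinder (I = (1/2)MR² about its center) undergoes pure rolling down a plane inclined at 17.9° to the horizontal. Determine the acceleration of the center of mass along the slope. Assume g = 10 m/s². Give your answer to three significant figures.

a ≈ 2.05 m/s²

For this body I = (1/2)MR², i.e. k = I/(MR²) = 0.5.
Along the incline Mg sinθ − f = Ma, and torque about the center fR = Iα = kMR²(a/R) gives f = kMa.
Eliminating f: Mg sinθ = (1+k)Ma, so a = g sinθ/(1+k) = 10 × sin17.9° / 1.5 ≈ 2.05 m/s².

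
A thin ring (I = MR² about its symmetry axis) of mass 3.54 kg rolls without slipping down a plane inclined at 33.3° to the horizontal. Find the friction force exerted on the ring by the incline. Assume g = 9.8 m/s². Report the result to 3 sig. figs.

f ≈ 9.52 N

With I = MR², the ratio k = I/(MR²) is 1.
Along the incline Mg sinθ − f = Ma, and torque about the center fR = Iα = kMR²(a/R) gives f = kMa.
Combining, a = g sinθ/(1+k) and f = kMa = kMg sinθ/(1+k).
f = 1 × 3.54 × 9.8 × sin33.3° / 2 ≈ 9.52 N.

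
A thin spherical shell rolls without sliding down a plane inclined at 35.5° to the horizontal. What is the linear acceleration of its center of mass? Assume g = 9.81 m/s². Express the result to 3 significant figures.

Here I = (2/3)MR², so the shape factor k = I/(MR²) = 2/3.
Translational: Mg sinθ − f = Ma. Rotational about the CM: fR = Iα = kMRa, so f = kMa.
Eliminating f: Mg sinθ = (1+k)Ma, so a = g sinθ/(1+k) = 9.81 × sin35.5° / 1.667 ≈ 3.42 m/s².

a ≈ 3.42 m/s²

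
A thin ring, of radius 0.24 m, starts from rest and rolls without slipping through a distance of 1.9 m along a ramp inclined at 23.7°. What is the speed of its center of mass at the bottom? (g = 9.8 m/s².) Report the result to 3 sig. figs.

The moment of inertia is MR², giving k ≡ I/(MR²) = 1.
Rolling without slipping gives ω = v/R, so the total kinetic energy is ½Mv² + ½Iω² = ½(1+k)Mv² = Mv².
The vertical drop is h = L sinθ = 1.9 × sin23.7° = 0.7637 m.
Energy conservation: Mgh = Mv², so v = √(2gh/(1+k)) = √(2 × 9.8 × 0.7637 / 2) ≈ 2.74 m/s.

v ≈ 2.74 m/s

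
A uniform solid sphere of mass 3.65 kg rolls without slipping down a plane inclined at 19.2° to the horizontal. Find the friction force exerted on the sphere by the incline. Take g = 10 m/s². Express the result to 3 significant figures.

The moment of inertia is (2/5)MR², giving k ≡ I/(MR²) = 0.4.
Translational: Mg sinθ − f = Ma. Rotational about the CM: fR = Iα = kMRa, so f = kMa.
Combining, a = g sinθ/(1+k) and f = kMa = kMg sinθ/(1+k).
f = 0.4 × 3.65 × 10 × sin19.2° / 1.4 ≈ 3.43 N.

f ≈ 3.43 N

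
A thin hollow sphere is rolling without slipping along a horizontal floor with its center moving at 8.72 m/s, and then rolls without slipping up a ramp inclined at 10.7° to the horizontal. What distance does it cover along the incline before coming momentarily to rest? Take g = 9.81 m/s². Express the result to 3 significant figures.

d ≈ 34.8 m

For this body I = (2/3)MR², i.e. k = I/(MR²) = 2/3.
Rolling without slipping gives ω = v/R, so the total kinetic energy is ½Mv² + ½Iω² = ½(1+k)Mv² = (5/6)Mv².
Setting this equal to Mgh gives the vertical rise h = (1+k)v₀²/(2g) = 1.667×8.72²/(2×9.81) = 6.459 m.
The distance along the slope is d = h/sinθ = 6.459/sin10.7° ≈ 34.8 m.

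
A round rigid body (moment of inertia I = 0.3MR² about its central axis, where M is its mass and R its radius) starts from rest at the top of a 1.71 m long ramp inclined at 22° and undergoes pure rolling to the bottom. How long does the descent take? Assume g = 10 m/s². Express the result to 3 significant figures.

For this body I = 0.3MR², i.e. k = I/(MR²) = 0.3.
Newton's second law down the slope: Mg sinθ − f = Ma. The torque equation fR = Iα (with α = a/R) gives f = kMa.
Hence a = g sinθ/(1+k) = 10×sin22°/1.3 = 2.882 m/s².
Starting from rest, L = ½at², so t = √(2L/a) = √(2×1.71/2.882) ≈ 1.09 s.

t ≈ 1.09 s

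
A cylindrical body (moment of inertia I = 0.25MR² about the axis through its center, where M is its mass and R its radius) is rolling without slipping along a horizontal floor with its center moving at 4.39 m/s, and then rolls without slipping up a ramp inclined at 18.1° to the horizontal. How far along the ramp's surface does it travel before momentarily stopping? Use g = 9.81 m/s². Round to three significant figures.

d ≈ 3.95 m

With I = 0.25MR², the ratio k = I/(MR²) is 0.25.
Since it rolls without slipping, ω = v/R and KE = ½Mv² + ½Iω² = ½(1+k)Mv² = (5/8)Mv².
Setting this equal to Mgh gives the vertical rise h = (1+k)v₀²/(2g) = 1.25×4.39²/(2×9.81) = 1.228 m.
The distance along the slope is d = h/sinθ = 1.228/sin18.1° ≈ 3.95 m.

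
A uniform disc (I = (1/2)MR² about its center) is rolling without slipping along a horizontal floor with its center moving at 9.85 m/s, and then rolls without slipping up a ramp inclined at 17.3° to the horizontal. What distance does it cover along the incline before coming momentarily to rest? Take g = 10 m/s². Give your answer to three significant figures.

d ≈ 24.5 m

The moment of inertia is (1/2)MR², giving k ≡ I/(MR²) = 0.5.
Since it rolls without slipping, ω = v/R and KE = ½Mv² + ½Iω² = ½(1+k)Mv² = (3/4)Mv².
Setting this equal to Mgh gives the vertical rise h = (1+k)v₀²/(2g) = 1.5×9.85²/(2×10) = 7.277 m.
The distance along the slope is d = h/sinθ = 7.277/sin17.3° ≈ 24.5 m.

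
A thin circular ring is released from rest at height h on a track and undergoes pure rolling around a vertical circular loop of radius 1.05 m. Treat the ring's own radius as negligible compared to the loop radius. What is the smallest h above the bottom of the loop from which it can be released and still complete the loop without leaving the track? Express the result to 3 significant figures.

The moment of inertia is MR², giving k ≡ I/(MR²) = 1.
At the top, contact is just lost when gravity alone supplies the centripetal force: Mg = Mv_top²/r, i.e. v_top² = gr.
With ω = v/R, the kinetic energy at speed v is ½(1+k)Mv² = Mv².
Energy conservation from release (height h) to the top (height 2r): Mgh = Mg(2r) + M·gr.
Thus h_min = 2r + (1+k)r/2 = r(2 + 2/2) = 1.05 × 3 ≈ 3.15 m.

h_min ≈ 3.15 m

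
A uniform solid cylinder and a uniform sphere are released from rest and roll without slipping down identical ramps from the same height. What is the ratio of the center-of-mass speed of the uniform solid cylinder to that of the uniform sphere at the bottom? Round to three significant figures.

v_ratio ≈ 0.966

Each satisfies Mgh = ½(1+k)Mv² with k = I/(MR²), so v ∝ 1/√(1+k).
For the uniform solid cylinder k = 0.5; for the uniform sphere k = 0.4.
v₁/v₂ = √((1+k₂)/(1+k₁)) = √(1.4/1.5) ≈ 0.966.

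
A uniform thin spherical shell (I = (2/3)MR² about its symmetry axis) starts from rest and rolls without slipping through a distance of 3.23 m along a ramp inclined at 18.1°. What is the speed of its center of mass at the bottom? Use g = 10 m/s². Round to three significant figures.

For this body I = (2/3)MR², i.e. k = I/(MR²) = 2/3.
Since it rolls without slipping, ω = v/R and KE = ½Mv² + ½Iω² = ½(1+k)Mv² = (5/6)Mv².
The vertical drop is h = L sinθ = 3.23 × sin18.1° = 1.003 m.
Energy conservation: Mgh = (5/6)Mv², so v = √(2gh/(1+k)) = √(2 × 10 × 1.003 / 1.667) ≈ 3.47 m/s.

v ≈ 3.47 m/s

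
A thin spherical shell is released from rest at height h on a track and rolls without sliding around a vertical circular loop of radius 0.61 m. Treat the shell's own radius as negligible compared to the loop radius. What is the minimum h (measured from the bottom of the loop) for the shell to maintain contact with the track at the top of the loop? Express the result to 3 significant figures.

h_min ≈ 1.73 m

Here I = (2/3)MR², so the shape factor k = I/(MR²) = 2/3.
At the top, contact is just lost when gravity alone supplies the centripetal force: Mg = Mv_top²/r, i.e. v_top² = gr.
With ω = v/R, the kinetic energy at speed v is ½(1+k)Mv² = (5/6)Mv².
Energy conservation from release (height h) to the top (height 2r): Mgh = Mg(2r) + (5/6)M·gr.
Thus h_min = 2r + (1+k)r/2 = r(2 + 1.667/2) = 0.61 × 2.833 ≈ 1.73 m.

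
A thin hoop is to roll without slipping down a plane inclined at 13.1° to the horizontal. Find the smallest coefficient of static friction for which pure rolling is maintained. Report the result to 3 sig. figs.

μ_min ≈ 0.116

Here I = MR², so the shape factor k = I/(MR²) = 1.
Newton's second law down the slope: Mg sinθ − f = Ma. The torque equation fR = Iα (with α = a/R) gives f = kMa.
These give a = g sinθ/(1+k) and the required friction f = kMg sinθ/(1+k).
With N = Mg cosθ, the no-slip condition f ≤ μN gives μ_min = f/N = k tanθ/(1+k).
μ_min = 1 × tan13.1° / 2 ≈ 0.116.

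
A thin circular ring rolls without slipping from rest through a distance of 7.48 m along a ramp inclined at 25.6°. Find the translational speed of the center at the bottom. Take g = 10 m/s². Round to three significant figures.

The moment of inertia is MR², giving k ≡ I/(MR²) = 1.
The rolling condition ω = v/R makes the rotational term ½I(v/R)² = ½kMv², so KE_total = ½(1+k)Mv² = Mv².
The vertical drop is h = L sinθ = 7.48 × sin25.6° = 3.232 m.
Energy conservation: Mgh = Mv², so v = √(2gh/(1+k)) = √(2 × 10 × 3.232 / 2) ≈ 5.69 m/s.

v ≈ 5.69 m/s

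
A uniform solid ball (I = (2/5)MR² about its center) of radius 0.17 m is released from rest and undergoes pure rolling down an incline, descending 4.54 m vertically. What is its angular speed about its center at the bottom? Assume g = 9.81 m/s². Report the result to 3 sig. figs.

Here I = (2/5)MR², so the shape factor k = I/(MR²) = 0.4.
Rolling without slipping gives ω = v/R, so the total kinetic energy is ½Mv² + ½Iω² = ½(1+k)Mv² = (7/10)Mv².
Energy conservation Mgh = ½(1+k)Mv² gives v = √(2gh/(1+k)) = √(2 × 9.81 × 4.54 / 1.4) = 7.977 m/s.
The angular speed follows from ω = v/R = 7.977/0.17 ≈ 46.9 rad/s.

ω ≈ 46.9 rad/s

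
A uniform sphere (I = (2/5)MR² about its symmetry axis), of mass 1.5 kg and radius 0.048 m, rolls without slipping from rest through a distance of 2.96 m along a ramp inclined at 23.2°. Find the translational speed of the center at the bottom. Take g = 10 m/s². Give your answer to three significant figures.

Here I = (2/5)MR², so the shape factor k = I/(MR²) = 0.4.
Rolling without slipping gives ω = v/R, so the total kinetic energy is ½Mv² + ½Iω² = ½(1+k)Mv² = (7/10)Mv².
The vertical drop is h = L sinθ = 2.96 × sin23.2° = 1.166 m.
Setting Mgh = (7/10)Mv² gives v = √(2gh/(1+k)) = √(2·10·1.166/1.4) ≈ 4.08 m/s.

v ≈ 4.08 m/s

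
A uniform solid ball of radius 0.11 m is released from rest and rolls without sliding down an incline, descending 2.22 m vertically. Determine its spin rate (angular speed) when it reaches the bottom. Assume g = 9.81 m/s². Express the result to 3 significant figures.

With I = (2/5)MR², the ratio k = I/(MR²) is 0.4.
Pure rolling means v = ωR; then KE = ½Mv² + ½I(v/R)² = ½(1+k)Mv² = (7/10)Mv².
Energy conservation Mgh = ½(1+k)Mv² gives v = √(2gh/(1+k)) = √(2 × 9.81 × 2.22 / 1.4) = 5.578 m/s.
Then ω = v/R = 5.578 / 0.11 ≈ 50.7 rad/s.

ω ≈ 50.7 rad/s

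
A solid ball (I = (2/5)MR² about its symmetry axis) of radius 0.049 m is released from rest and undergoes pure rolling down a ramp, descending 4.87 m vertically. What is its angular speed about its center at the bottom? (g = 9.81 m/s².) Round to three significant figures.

ω ≈ 169 rad/s

Here I = (2/5)MR², so the shape factor k = I/(MR²) = 0.4.
Rolling without slipping gives ω = v/R, so the total kinetic energy is ½Mv² + ½Iω² = ½(1+k)Mv² = (7/10)Mv².
Energy conservation Mgh = ½(1+k)Mv² gives v = √(2gh/(1+k)) = √(2 × 9.81 × 4.87 / 1.4) = 8.261 m/s.
The angular speed follows from ω = v/R = 8.261/0.049 ≈ 169 rad/s.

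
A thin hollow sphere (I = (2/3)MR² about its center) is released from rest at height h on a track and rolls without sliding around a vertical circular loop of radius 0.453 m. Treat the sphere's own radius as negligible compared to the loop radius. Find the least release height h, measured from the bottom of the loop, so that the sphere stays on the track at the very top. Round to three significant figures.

h_min ≈ 1.28 m

For this body I = (2/3)MR², i.e. k = I/(MR²) = 2/3.
At the top of the loop, the minimum-contact condition is Mg = Mv_top²/r, so v_top² = gr.
With ω = v/R, the kinetic energy at speed v is ½(1+k)Mv² = (5/6)Mv².
Energy conservation from release (height h) to the top (height 2r): Mgh = Mg(2r) + (5/6)M·gr.
Thus h_min = 2r + (1+k)r/2 = r(2 + 1.667/2) = 0.453 × 2.833 ≈ 1.28 m.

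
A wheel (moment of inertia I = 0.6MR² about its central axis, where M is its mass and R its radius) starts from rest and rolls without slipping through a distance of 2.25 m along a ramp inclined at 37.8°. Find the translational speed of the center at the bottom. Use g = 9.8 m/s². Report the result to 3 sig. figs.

The moment of inertia is 0.6MR², giving k ≡ I/(MR²) = 0.6.
The rolling condition ω = v/R makes the rotational term ½I(v/R)² = ½kMv², so KE_total = ½(1+k)Mv² = (4/5)Mv².
The vertical drop is h = L sinθ = 2.25 × sin37.8° = 1.379 m.
Setting Mgh = (4/5)Mv² gives v = √(2gh/(1+k)) = √(2·9.8·1.379/1.6) ≈ 4.11 m/s.

v ≈ 4.11 m/s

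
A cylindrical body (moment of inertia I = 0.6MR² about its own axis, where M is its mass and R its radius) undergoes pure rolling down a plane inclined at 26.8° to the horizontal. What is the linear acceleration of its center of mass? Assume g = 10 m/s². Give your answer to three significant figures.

Here I = 0.6MR², so the shape factor k = I/(MR²) = 0.6.
Translational: Mg sinθ − f = Ma. Rotational about the CM: fR = Iα = kMRa, so f = kMa.
Eliminating f: Mg sinθ = (1+k)Ma, so a = g sinθ/(1+k) = 10 × sin26.8° / 1.6 ≈ 2.82 m/s².

a ≈ 2.82 m/s²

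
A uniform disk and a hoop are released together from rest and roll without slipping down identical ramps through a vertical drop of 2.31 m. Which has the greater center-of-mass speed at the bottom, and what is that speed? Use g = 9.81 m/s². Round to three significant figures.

the uniform disk, at v ≈ 5.50 m/s

For rolling without slipping, Mgh = ½(1+k)Mv² where k = I/(MR²), so v = √(2gh/(1+k)).
Uniform disk: k = 0.5, giving v = √(2×9.81×2.31/1.5) = 5.497 m/s.
Hoop: k = 1, giving v = √(2×9.81×2.31/2) = 4.76 m/s.
The smaller k wins: the uniform disk, at ≈ 5.50 m/s.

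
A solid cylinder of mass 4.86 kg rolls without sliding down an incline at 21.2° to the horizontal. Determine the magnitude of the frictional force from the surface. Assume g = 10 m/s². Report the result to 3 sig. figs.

Here I = (1/2)MR², so the shape factor k = I/(MR²) = 0.5.
Translational: Mg sinθ − f = Ma. Rotational about the CM: fR = Iα = kMRa, so f = kMa.
Combining, a = g sinθ/(1+k) and f = kMa = kMg sinθ/(1+k).
f = 0.5 × 4.86 × 10 × sin21.2° / 1.5 ≈ 5.86 N.

f ≈ 5.86 N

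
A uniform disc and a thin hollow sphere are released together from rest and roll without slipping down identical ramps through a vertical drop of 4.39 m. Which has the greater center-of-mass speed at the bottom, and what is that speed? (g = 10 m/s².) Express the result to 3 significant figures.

For rolling without slipping, Mgh = ½(1+k)Mv² where k = I/(MR²), so v = √(2gh/(1+k)).
Uniform disc: k = 0.5, giving v = √(2×10×4.39/1.5) = 7.651 m/s.
Thin hollow sphere: k = 2/3, giving v = √(2×10×4.39/1.667) = 7.258 m/s.
The smaller k wins: the uniform disc, at ≈ 7.65 m/s.

the uniform disc, at v ≈ 7.65 m/s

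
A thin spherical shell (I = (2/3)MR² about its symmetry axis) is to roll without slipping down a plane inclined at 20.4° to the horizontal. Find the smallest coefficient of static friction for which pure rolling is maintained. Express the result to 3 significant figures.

Here I = (2/3)MR², so the shape factor k = I/(MR²) = 2/3.
Along the incline Mg sinθ − f = Ma, and torque about the center fR = Iα = kMR²(a/R) gives f = kMa.
These give a = g sinθ/(1+k) and the required friction f = kMg sinθ/(1+k).
The normal force is N = Mg cosθ, so μ_min = f/N = k tanθ/(1+k).
μ_min = (2/3) × tan20.4° / 1.667 ≈ 0.149.

μ_min ≈ 0.149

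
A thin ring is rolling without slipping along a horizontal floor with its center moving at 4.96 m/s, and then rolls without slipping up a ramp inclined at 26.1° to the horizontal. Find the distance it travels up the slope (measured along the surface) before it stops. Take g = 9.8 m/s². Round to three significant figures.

For this body I = MR², i.e. k = I/(MR²) = 1.
Pure rolling means v = ωR; then KE = ½Mv² + ½I(v/R)² = ½(1+k)Mv² = Mv².
Setting this equal to Mgh gives the vertical rise h = (1+k)v₀²/(2g) = 2×4.96²/(2×9.8) = 2.51 m.
Along the incline, d = h/sinθ = 2.51/sin26.1° ≈ 5.71 m.

d ≈ 5.71 m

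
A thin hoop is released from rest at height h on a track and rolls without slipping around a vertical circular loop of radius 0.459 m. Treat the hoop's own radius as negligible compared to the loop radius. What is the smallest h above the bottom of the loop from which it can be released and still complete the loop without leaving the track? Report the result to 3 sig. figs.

Here I = MR², so the shape factor k = I/(MR²) = 1.
At the top of the loop, the minimum-contact condition is Mg = Mv_top²/r, so v_top² = gr.
With ω = v/R, the kinetic energy at speed v is ½(1+k)Mv² = Mv².
Energy conservation from release (height h) to the top (height 2r): Mgh = Mg(2r) + M·gr.
Thus h_min = 2r + (1+k)r/2 = r(2 + 2/2) = 0.459 × 3 ≈ 1.38 m.

h_min ≈ 1.38 m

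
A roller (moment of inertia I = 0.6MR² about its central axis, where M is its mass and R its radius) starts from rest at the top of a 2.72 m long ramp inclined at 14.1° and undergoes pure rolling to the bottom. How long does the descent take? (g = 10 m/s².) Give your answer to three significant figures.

For this body I = 0.6MR², i.e. k = I/(MR²) = 0.6.
Translational: Mg sinθ − f = Ma. Rotational about the CM: fR = Iα = kMRa, so f = kMa.
Hence a = g sinθ/(1+k) = 10×sin14.1°/1.6 = 1.523 m/s².
Starting from rest, L = ½at², so t = √(2L/a) = √(2×2.72/1.523) ≈ 1.89 s.

t ≈ 1.89 s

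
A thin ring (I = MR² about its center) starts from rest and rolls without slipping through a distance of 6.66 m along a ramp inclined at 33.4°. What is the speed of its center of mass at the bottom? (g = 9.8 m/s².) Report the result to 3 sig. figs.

For this body I = MR², i.e. k = I/(MR²) = 1.
The rolling condition ω = v/R makes the rotational term ½I(v/R)² = ½kMv², so KE_total = ½(1+k)Mv² = Mv².
The vertical drop is h = L sinθ = 6.66 × sin33.4° = 3.666 m.
Energy conservation: Mgh = Mv², so v = √(2gh/(1+k)) = √(2 × 9.8 × 3.666 / 2) ≈ 5.99 m/s.

v ≈ 5.99 m/s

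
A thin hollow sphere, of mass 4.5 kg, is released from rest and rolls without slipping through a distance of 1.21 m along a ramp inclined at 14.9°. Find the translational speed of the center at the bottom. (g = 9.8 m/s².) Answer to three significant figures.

v ≈ 1.91 m/s

Here I = (2/3)MR², so the shape factor k = I/(MR²) = 2/3.
Pure rolling means v = ωR; then KE = ½Mv² + ½I(v/R)² = ½(1+k)Mv² = (5/6)Mv².
The vertical drop is h = L sinθ = 1.21 × sin14.9° = 0.3111 m.
Energy conservation: Mgh = (5/6)Mv², so v = √(2gh/(1+k)) = √(2 × 9.8 × 0.3111 / 1.667) ≈ 1.91 m/s.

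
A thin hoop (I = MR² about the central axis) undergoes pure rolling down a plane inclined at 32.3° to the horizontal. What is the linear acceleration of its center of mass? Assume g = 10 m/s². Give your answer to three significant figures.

With I = MR², the ratio k = I/(MR²) is 1.
Newton's second law down the slope: Mg sinθ − f = Ma. The torque equation fR = Iα (with α = a/R) gives f = kMa.
Eliminating f: Mg sinθ = (1+k)Ma, so a = g sinθ/(1+k) = 10 × sin32.3° / 2 ≈ 2.67 m/s².

a ≈ 2.67 m/s²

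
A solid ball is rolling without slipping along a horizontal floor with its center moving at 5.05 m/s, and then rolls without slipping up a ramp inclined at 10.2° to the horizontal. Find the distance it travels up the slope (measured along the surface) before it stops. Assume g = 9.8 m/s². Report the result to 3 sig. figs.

d ≈ 10.3 m

For this body I = (2/5)MR², i.e. k = I/(MR²) = 0.4.
Since it rolls without slipping, ω = v/R and KE = ½Mv² + ½Iω² = ½(1+k)Mv² = (7/10)Mv².
Setting this equal to Mgh gives the vertical rise h = (1+k)v₀²/(2g) = 1.4×5.05²/(2×9.8) = 1.822 m.
The distance along the slope is d = h/sinθ = 1.822/sin10.2° ≈ 10.3 m.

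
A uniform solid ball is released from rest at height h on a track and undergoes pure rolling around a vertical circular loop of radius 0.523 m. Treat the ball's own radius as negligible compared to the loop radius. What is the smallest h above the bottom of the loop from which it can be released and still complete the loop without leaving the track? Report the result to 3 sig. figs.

h_min ≈ 1.41 m

The moment of inertia is (2/5)MR², giving k ≡ I/(MR²) = 0.4.
At the top, contact is just lost when gravity alone supplies the centripetal force: Mg = Mv_top²/r, i.e. v_top² = gr.
With ω = v/R, the kinetic energy at speed v is ½(1+k)Mv² = (7/10)Mv².
Energy conservation from release (height h) to the top (height 2r): Mgh = Mg(2r) + (7/10)M·gr.
Thus h_min = 2r + (1+k)r/2 = r(2 + 1.4/2) = 0.523 × 2.7 ≈ 1.41 m.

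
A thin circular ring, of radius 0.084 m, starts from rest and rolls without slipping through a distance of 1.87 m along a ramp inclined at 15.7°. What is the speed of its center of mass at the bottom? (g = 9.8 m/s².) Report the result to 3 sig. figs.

v ≈ 2.23 m/s

The moment of inertia is MR², giving k ≡ I/(MR²) = 1.
Pure rolling means v = ωR; then KE = ½Mv² + ½I(v/R)² = ½(1+k)Mv² = Mv².
The vertical drop is h = L sinθ = 1.87 × sin15.7° = 0.506 m.
Setting Mgh = Mv² gives v = √(2gh/(1+k)) = √(2·9.8·0.506/2) ≈ 2.23 m/s.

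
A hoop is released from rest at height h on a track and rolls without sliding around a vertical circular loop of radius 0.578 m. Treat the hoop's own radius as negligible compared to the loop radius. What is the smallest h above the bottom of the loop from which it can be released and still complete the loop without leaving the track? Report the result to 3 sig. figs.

Here I = MR², so the shape factor k = I/(MR²) = 1.
At the top, contact is just lost when gravity alone supplies the centripetal force: Mg = Mv_top²/r, i.e. v_top² = gr.
With ω = v/R, the kinetic energy at speed v is ½(1+k)Mv² = Mv².
Energy conservation from release (height h) to the top (height 2r): Mgh = Mg(2r) + M·gr.
Thus h_min = 2r + (1+k)r/2 = r(2 + 2/2) = 0.578 × 3 ≈ 1.73 m.

h_min ≈ 1.73 m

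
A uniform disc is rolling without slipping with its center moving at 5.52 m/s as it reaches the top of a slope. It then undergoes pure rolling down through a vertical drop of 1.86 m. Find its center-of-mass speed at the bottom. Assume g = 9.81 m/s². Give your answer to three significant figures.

With I = (1/2)MR², the ratio k = I/(MR²) is 0.5.
Pure rolling means v = ωR; then KE = ½Mv² + ½I(v/R)² = ½(1+k)Mv² = (3/4)Mv².
Conserving energy between top and bottom: (3/4)Mv² = (3/4)Mv₀² + Mgh, hence v² = v₀² + 2gh/(1+k).
v = √(5.52² + 2×9.81×1.86/1.5) = √54.8 ≈ 7.40 m/s.

v ≈ 7.40 m/s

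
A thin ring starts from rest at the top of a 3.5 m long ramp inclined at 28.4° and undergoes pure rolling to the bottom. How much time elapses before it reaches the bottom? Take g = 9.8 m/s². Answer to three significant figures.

With I = MR², the ratio k = I/(MR²) is 1.
Newton's second law down the slope: Mg sinθ − f = Ma. The torque equation fR = Iα (with α = a/R) gives f = kMa.
Hence a = g sinθ/(1+k) = 9.8×sin28.4°/2 = 2.331 m/s².
With constant a from rest, t = √(2L/a) = √(2·3.5/2.331) ≈ 1.73 s.

t ≈ 1.73 s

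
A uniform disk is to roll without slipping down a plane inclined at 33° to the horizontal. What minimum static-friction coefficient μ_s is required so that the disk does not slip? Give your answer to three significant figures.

μ_min ≈ 0.216

For this body I = (1/2)MR², i.e. k = I/(MR²) = 0.5.
Translational: Mg sinθ − f = Ma. Rotational about the CM: fR = Iα = kMRa, so f = kMa.
These give a = g sinθ/(1+k) and the required friction f = kMg sinθ/(1+k).
With N = Mg cosθ, the no-slip condition f ≤ μN gives μ_min = f/N = k tanθ/(1+k).
μ_min = 0.5 × tan33° / 1.5 ≈ 0.216.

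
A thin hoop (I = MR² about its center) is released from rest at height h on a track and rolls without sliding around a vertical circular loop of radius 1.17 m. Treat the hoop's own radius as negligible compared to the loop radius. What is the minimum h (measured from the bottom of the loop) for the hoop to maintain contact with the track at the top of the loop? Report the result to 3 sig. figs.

Here I = MR², so the shape factor k = I/(MR²) = 1.
At the top of the loop, the minimum-contact condition is Mg = Mv_top²/r, so v_top² = gr.
With ω = v/R, the kinetic energy at speed v is ½(1+k)Mv² = Mv².
Energy conservation from release (height h) to the top (height 2r): Mgh = Mg(2r) + M·gr.
Thus h_min = 2r + (1+k)r/2 = r(2 + 2/2) = 1.17 × 3 ≈ 3.51 m.

h_min ≈ 3.51 m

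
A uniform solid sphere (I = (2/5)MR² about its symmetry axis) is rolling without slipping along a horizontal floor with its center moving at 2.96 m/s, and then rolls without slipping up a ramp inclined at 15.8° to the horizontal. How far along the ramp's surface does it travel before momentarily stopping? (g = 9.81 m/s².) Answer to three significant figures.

d ≈ 2.30 m

Here I = (2/5)MR², so the shape factor k = I/(MR²) = 0.4.
Pure rolling means v = ωR; then KE = ½Mv² + ½I(v/R)² = ½(1+k)Mv² = (7/10)Mv².
Setting this equal to Mgh gives the vertical rise h = (1+k)v₀²/(2g) = 1.4×2.96²/(2×9.81) = 0.6252 m.
The distance along the slope is d = h/sinθ = 0.6252/sin15.8° ≈ 2.30 m.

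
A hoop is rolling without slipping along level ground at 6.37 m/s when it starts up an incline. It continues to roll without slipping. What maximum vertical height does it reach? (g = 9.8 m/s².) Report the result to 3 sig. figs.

Here I = MR², so the shape factor k = I/(MR²) = 1.
The rolling condition ω = v/R makes the rotational term ½I(v/R)² = ½kMv², so KE_total = ½(1+k)Mv² = Mv².
All of this converts to potential energy at the highest point: Mv₀² = Mgh.
Thus h = (1+k)v₀²/(2g) = 2 × 6.37² / (2 × 9.8) ≈ 4.14 m.

h ≈ 4.14 m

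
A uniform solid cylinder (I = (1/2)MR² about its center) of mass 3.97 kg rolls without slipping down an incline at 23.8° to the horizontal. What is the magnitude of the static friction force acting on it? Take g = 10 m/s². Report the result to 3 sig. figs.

For this body I = (1/2)MR², i.e. k = I/(MR²) = 0.5.
Along the incline Mg sinθ − f = Ma, and torque about the center fR = Iα = kMR²(a/R) gives f = kMa.
Combining, a = g sinθ/(1+k) and f = kMa = kMg sinθ/(1+k).
f = 0.5 × 3.97 × 10 × sin23.8° / 1.5 ≈ 5.34 N.

f ≈ 5.34 N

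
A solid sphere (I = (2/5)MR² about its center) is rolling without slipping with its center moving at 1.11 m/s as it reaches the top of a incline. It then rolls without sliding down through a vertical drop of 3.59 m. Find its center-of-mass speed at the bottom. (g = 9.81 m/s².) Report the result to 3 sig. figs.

For this body I = (2/5)MR², i.e. k = I/(MR²) = 0.4.
The rolling condition ω = v/R makes the rotational term ½I(v/R)² = ½kMv², so KE_total = ½(1+k)Mv² = (7/10)Mv².
Conserving energy between top and bottom: (7/10)Mv² = (7/10)Mv₀² + Mgh, hence v² = v₀² + 2gh/(1+k).
v = √(1.11² + 2×9.81×3.59/1.4) = √51.54 ≈ 7.18 m/s.

v ≈ 7.18 m/s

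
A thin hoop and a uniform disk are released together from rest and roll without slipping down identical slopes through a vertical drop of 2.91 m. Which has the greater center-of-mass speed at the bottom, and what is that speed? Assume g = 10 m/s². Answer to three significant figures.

the uniform disk, at v ≈ 6.23 m/s

For rolling without slipping, Mgh = ½(1+k)Mv² where k = I/(MR²), so v = √(2gh/(1+k)).
Thin hoop: k = 1, giving v = √(2×10×2.91/2) = 5.394 m/s.
Uniform disk: k = 0.5, giving v = √(2×10×2.91/1.5) = 6.229 m/s.
The smaller k wins: the uniform disk, at ≈ 6.23 m/s.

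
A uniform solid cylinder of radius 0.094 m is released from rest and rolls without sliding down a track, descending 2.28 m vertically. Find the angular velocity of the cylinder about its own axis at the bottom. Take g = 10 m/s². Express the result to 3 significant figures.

With I = (1/2)MR², the ratio k = I/(MR²) is 0.5.
Pure rolling means v = ωR; then KE = ½Mv² + ½I(v/R)² = ½(1+k)Mv² = (3/4)Mv².
Energy conservation Mgh = ½(1+k)Mv² gives v = √(2gh/(1+k)) = √(2 × 10 × 2.28 / 1.5) = 5.514 m/s.
Then ω = v/R = 5.514 / 0.094 ≈ 58.7 rad/s.

ω ≈ 58.7 rad/s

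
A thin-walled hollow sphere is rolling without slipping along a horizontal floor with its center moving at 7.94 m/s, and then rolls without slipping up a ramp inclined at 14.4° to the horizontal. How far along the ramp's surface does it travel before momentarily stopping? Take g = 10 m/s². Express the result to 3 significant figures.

d ≈ 21.1 m

For this body I = (2/3)MR², i.e. k = I/(MR²) = 2/3.
Pure rolling means v = ωR; then KE = ½Mv² + ½I(v/R)² = ½(1+k)Mv² = (5/6)Mv².
Setting this equal to Mgh gives the vertical rise h = (1+k)v₀²/(2g) = 1.667×7.94²/(2×10) = 5.254 m.
Along the incline, d = h/sinθ = 5.254/sin14.4° ≈ 21.1 m.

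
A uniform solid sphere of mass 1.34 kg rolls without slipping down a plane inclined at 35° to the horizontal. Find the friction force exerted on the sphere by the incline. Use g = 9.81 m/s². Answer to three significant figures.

f ≈ 2.15 N

For this body I = (2/5)MR², i.e. k = I/(MR²) = 0.4.
Along the incline Mg sinθ − f = Ma, and torque about the center fR = Iα = kMR²(a/R) gives f = kMa.
Combining, a = g sinθ/(1+k) and f = kMa = kMg sinθ/(1+k).
f = 0.4 × 1.34 × 9.81 × sin35° / 1.4 ≈ 2.15 N.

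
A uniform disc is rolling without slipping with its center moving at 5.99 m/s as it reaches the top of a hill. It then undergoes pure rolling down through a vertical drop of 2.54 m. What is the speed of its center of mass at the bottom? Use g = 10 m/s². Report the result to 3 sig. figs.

v ≈ 8.35 m/s

The moment of inertia is (1/2)MR², giving k ≡ I/(MR²) = 0.5.
Rolling without slipping gives ω = v/R, so the total kinetic energy is ½Mv² + ½Iω² = ½(1+k)Mv² = (3/4)Mv².
Conserving energy between top and bottom: (3/4)Mv² = (3/4)Mv₀² + Mgh, hence v² = v₀² + 2gh/(1+k).
v = √(5.99² + 2×10×2.54/1.5) = √69.75 ≈ 8.35 m/s.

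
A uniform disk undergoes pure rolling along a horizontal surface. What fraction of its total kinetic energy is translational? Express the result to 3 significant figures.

Here I = (1/2)MR², so the shape factor k = I/(MR²) = 0.5.
Since ω = v/R, the translational part is ½Mv² and the rotational part is ½I(v/R)² = ½kMv²; the total is ½(1+k)Mv².
The translational fraction is therefore 1/(1+k) = 1/1.5 ≈ 0.667.

fraction ≈ 0.667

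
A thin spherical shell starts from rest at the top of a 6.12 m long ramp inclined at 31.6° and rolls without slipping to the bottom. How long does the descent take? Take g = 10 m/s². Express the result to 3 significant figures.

With I = (2/3)MR², the ratio k = I/(MR²) is 2/3.
Newton's second law down the slope: Mg sinθ − f = Ma. The torque equation fR = Iα (with α = a/R) gives f = kMa.
Hence a = g sinθ/(1+k) = 10×sin31.6°/1.667 = 3.144 m/s².
With constant a from rest, t = √(2L/a) = √(2·6.12/3.144) ≈ 1.97 s.

t ≈ 1.97 s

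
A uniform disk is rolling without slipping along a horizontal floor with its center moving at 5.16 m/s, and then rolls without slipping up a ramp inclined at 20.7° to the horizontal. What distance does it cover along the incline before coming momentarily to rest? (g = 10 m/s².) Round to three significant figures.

d ≈ 5.65 m

Here I = (1/2)MR², so the shape factor k = I/(MR²) = 0.5.
Rolling without slipping gives ω = v/R, so the total kinetic energy is ½Mv² + ½Iω² = ½(1+k)Mv² = (3/4)Mv².
Setting this equal to Mgh gives the vertical rise h = (1+k)v₀²/(2g) = 1.5×5.16²/(2×10) = 1.997 m.
Along the incline, d = h/sinθ = 1.997/sin20.7° ≈ 5.65 m.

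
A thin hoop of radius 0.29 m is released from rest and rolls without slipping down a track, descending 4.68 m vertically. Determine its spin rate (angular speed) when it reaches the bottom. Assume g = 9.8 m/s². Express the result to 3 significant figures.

ω ≈ 23.4 rad/s

With I = MR², the ratio k = I/(MR²) is 1.
The rolling condition ω = v/R makes the rotational term ½I(v/R)² = ½kMv², so KE_total = ½(1+k)Mv² = Mv².
Energy conservation Mgh = ½(1+k)Mv² gives v = √(2gh/(1+k)) = √(2 × 9.8 × 4.68 / 2) = 6.772 m/s.
The angular speed follows from ω = v/R = 6.772/0.29 ≈ 23.4 rad/s.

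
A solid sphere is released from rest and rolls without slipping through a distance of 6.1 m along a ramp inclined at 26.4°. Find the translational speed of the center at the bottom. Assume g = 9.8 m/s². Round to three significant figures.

For this body I = (2/5)MR², i.e. k = I/(MR²) = 0.4.
Pure rolling means v = ωR; then KE = ½Mv² + ½I(v/R)² = ½(1+k)Mv² = (7/10)Mv².
The vertical drop is h = L sinθ = 6.1 × sin26.4° = 2.712 m.
Energy conservation: Mgh = (7/10)Mv², so v = √(2gh/(1+k)) = √(2 × 9.8 × 2.712 / 1.4) ≈ 6.16 m/s.

v ≈ 6.16 m/s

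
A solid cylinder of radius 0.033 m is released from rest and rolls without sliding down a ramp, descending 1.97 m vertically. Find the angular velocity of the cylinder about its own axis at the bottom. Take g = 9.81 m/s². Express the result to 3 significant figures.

With I = (1/2)MR², the ratio k = I/(MR²) is 0.5.
Pure rolling means v = ωR; then KE = ½Mv² + ½I(v/R)² = ½(1+k)Mv² = (3/4)Mv².
Energy conservation Mgh = ½(1+k)Mv² gives v = √(2gh/(1+k)) = √(2 × 9.81 × 1.97 / 1.5) = 5.076 m/s.
The angular speed follows from ω = v/R = 5.076/0.033 ≈ 154 rad/s.

ω ≈ 154 rad/s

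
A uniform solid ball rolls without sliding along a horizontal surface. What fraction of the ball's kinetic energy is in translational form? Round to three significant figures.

The moment of inertia is (2/5)MR², giving k ≡ I/(MR²) = 0.4.
With ω = v/R, KE_trans = ½Mv² and KE_rot = ½Iω² = ½kMv², so KE_total = ½(1+k)Mv².
The translational fraction is therefore 1/(1+k) = 1/1.4 ≈ 0.714.

fraction ≈ 0.714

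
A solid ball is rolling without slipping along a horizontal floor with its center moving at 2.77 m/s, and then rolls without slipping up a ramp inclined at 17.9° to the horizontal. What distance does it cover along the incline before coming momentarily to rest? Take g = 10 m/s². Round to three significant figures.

For this body I = (2/5)MR², i.e. k = I/(MR²) = 0.4.
Rolling without slipping gives ω = v/R, so the total kinetic energy is ½Mv² + ½Iω² = ½(1+k)Mv² = (7/10)Mv².
Setting this equal to Mgh gives the vertical rise h = (1+k)v₀²/(2g) = 1.4×2.77²/(2×10) = 0.5371 m.
The distance along the slope is d = h/sinθ = 0.5371/sin17.9° ≈ 1.75 m.

d ≈ 1.75 m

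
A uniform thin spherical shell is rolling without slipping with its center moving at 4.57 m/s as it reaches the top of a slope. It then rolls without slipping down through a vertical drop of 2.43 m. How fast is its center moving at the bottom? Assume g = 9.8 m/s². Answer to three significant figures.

With I = (2/3)MR², the ratio k = I/(MR²) is 2/3.
The rolling condition ω = v/R makes the rotational term ½I(v/R)² = ½kMv², so KE_total = ½(1+k)Mv² = (5/6)Mv².
Conserving energy between top and bottom: (5/6)Mv² = (5/6)Mv₀² + Mgh, hence v² = v₀² + 2gh/(1+k).
v = √(4.57² + 2×9.8×2.43/1.667) = √49.46 ≈ 7.03 m/s.

v ≈ 7.03 m/s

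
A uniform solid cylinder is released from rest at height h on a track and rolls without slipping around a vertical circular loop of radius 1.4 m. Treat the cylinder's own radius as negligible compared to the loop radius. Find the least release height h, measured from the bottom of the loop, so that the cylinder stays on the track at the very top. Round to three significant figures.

h_min ≈ 3.85 m

With I = (1/2)MR², the ratio k = I/(MR²) is 0.5.
At the top, contact is just lost when gravity alone supplies the centripetal force: Mg = Mv_top²/r, i.e. v_top² = gr.
With ω = v/R, the kinetic energy at speed v is ½(1+k)Mv² = (3/4)Mv².
Energy conservation from release (height h) to the top (height 2r): Mgh = Mg(2r) + (3/4)M·gr.
Thus h_min = 2r + (1+k)r/2 = r(2 + 1.5/2) = 1.4 × 2.75 ≈ 3.85 m.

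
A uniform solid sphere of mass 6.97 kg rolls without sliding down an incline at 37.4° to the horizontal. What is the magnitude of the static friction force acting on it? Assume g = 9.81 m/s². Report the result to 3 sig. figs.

f ≈ 11.9 N

With I = (2/5)MR², the ratio k = I/(MR²) is 0.4.
Translational: Mg sinθ − f = Ma. Rotational about the CM: fR = Iα = kMRa, so f = kMa.
Combining, a = g sinθ/(1+k) and f = kMa = kMg sinθ/(1+k).
f = 0.4 × 6.97 × 9.81 × sin37.4° / 1.4 ≈ 11.9 N.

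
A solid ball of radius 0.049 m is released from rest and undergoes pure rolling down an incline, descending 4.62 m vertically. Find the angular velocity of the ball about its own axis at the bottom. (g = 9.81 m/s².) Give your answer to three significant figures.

With I = (2/5)MR², the ratio k = I/(MR²) is 0.4.
Pure rolling means v = ωR; then KE = ½Mv² + ½I(v/R)² = ½(1+k)Mv² = (7/10)Mv².
Energy conservation Mgh = ½(1+k)Mv² gives v = √(2gh/(1+k)) = √(2 × 9.81 × 4.62 / 1.4) = 8.046 m/s.
Then ω = v/R = 8.046 / 0.049 ≈ 164 rad/s.

ω ≈ 164 rad/s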